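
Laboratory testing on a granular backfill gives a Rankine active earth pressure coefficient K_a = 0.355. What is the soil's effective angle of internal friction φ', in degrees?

K_a = tan²(45° − φ/2) ⇒ 45° − φ/2 = arctan(√0.355) = 30.79°.
φ = 2(45° − 30.79°) = 28.43°.

28.4°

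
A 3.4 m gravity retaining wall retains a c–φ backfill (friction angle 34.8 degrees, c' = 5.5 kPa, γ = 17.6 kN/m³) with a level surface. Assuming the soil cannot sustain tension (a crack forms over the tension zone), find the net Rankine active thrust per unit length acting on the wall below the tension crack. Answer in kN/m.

K_a = 0.2733; √K_a = 0.5228.
Tension-crack depth z_c = 2c/(γ√K_a) = 2×5.5/(17.6×0.5228) = 1.196 m.
σ_a at base = K_a γ H − 2c√K_a = 0.2733×17.6×3.4 − 2×5.5×0.5228 = 10.60 kPa.
P_a = ½ × 10.60 × (H − z_c) = 0.5×10.60×2.204 = 11.69 kN/m.

11.7 kN/m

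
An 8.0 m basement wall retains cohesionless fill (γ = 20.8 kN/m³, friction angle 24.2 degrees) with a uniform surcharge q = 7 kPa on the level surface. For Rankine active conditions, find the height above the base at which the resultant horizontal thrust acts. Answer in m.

2.77 m

K_a = 0.4185.
Triangular part P₁ = ½K_aγH² = 278.6 at H/3 = 2.667 m; rectangular part P₂ = K_a q H = 23.44 at H/2 = 4.000 m.
ȳ = (P₁·2.667 + P₂·4.000)/(P₁+P₂) = 2.770 m.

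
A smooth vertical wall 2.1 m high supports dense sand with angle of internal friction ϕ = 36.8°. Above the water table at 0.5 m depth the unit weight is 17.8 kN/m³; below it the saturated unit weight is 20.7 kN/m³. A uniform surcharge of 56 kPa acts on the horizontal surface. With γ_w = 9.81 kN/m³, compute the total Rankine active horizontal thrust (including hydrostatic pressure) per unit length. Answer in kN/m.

49.7 kN/m

K_a = tan²(45° − φ/2) = 0.2508.
γ' = 20.7 − 9.81 = 10.89 kN/m³. h₂ = H − d_w = 1.6 m.
σ'_h: at surface K_a·q = 14.04; at WT K_a(q+γd_w) = 16.27; at base K_a(q+γd_w+γ'h₂) = 20.64 kPa.
P₁ = ½(14.04+16.27)×0.5 = 7.579; P₂ = ½(16.27+20.64)×1.6 = 29.53; P_w = ½γ_w h₂² = 12.56.
Total = 7.579+29.53+12.56 = 49.67 kN/m.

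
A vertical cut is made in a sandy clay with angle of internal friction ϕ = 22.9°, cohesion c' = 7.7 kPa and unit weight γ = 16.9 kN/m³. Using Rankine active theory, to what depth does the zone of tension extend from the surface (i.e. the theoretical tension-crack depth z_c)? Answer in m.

1.37 m

K_a = tan²(45° − 22.9°/2) = 0.4398; √K_a = 0.6631.
The active pressure is zero where K_a γ z = 2c√K_a, so z_c = 2c/(γ√K_a) = 2×7.7/(16.9×0.6631) = 1.374 m.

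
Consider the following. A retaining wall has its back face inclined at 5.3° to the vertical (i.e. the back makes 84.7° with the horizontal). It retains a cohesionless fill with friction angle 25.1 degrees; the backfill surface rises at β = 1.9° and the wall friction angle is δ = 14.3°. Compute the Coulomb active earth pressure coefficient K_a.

0.413

K_a = sin²(α+φ) / [sin²α · sin(α−δ) · (1 + √{sin(φ+δ)sin(φ−β) / (sin(α−δ)sin(α+β))})²].
With α = 84.7°, φ = 25.1°, δ = 14.3°, β = 1.9°: K_a = 0.4126.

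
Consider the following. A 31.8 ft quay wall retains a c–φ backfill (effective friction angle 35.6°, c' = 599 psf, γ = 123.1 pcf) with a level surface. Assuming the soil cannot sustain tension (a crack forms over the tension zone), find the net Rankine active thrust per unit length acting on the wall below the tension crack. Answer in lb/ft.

K_a = 0.2641; √K_a = 0.5139.
Tension-crack depth z_c = 2c/(γ√K_a) = 2×599/(123.1×0.5139) = 18.94 ft.
σ_a at base = K_a γ H − 2c√K_a = 0.2641×123.1×31.8 − 2×599×0.5139 = 418.2 psf.
P_a = ½ × 418.2 × (H − z_c) = 0.5×418.2×12.86 = 2690 lb/ft.

2690 lb/ft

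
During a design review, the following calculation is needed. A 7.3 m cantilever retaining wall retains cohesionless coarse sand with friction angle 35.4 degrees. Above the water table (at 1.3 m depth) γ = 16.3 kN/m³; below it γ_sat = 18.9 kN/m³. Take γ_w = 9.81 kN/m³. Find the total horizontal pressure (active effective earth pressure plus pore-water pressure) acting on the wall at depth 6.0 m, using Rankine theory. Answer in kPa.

K_a = (1 − sin φ)/(1 + sin φ) = 0.2664.
γ' = 18.9 − 9.81 = 9.090 kN/m³.
Effective vertical stress at 6.0 m: σ'_v = 16.3×1.3 + 9.090×4.70 = 63.91 kPa.
σ'_h = K_a σ'_v = 0.2664 × 63.91 = 17.03 kPa; u = γ_w × 4.70 = 46.11 kPa.
Total σ_h = 17.03 + 46.11 = 63.13 kPa.

63.1 kPa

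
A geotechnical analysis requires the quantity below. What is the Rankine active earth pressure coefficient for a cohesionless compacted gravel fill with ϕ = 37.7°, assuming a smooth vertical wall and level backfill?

0.241

K_a = (1 − sin φ)/(1 + sin φ) = (1 − sin 37.7°)/(1 + sin 37.7°) = 0.2411.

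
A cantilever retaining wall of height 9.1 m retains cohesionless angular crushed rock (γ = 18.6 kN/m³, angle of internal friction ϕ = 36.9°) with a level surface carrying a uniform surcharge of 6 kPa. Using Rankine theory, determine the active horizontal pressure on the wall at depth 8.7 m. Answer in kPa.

K_a = (1 − sin φ)/(1 + sin φ) = 0.2497.
σ_v = γz + q = 18.6 × 8.7 + 6 = 167.8 kPa.
σ_h = K_a σ_v = 0.2497 × 167.8 = 41.90 kPa.

41.9 kPa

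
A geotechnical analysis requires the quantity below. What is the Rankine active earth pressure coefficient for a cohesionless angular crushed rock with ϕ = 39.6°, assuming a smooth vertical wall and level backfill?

K_a = tan²(45° − φ/2) = tan²(25.20°) = 0.2214.

0.221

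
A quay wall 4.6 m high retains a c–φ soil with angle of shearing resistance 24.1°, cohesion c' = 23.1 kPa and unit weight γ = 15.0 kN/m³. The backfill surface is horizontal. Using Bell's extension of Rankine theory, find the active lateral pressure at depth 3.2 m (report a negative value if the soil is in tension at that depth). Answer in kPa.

-9.78 kPa

K_a = (1 − sin φ)/(1 + sin φ) = 0.4201.
σ_a = K_a γ z − 2c√K_a = 0.4201×15.0×3.2 − 2×23.1×0.6482 = -9.780 kPa.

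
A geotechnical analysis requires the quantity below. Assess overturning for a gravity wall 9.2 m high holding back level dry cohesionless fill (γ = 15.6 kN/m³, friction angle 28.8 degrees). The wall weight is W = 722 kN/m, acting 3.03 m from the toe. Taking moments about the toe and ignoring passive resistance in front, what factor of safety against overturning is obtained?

K_a = tan²(45° − 28.8°/2) = 0.3498.
P_a = ½K_aγH² = 0.5×0.3498×15.6×9.2² = 230.9 kN/m, acting at H/3 = 3.067 m above the base.
Overturning moment M_o = P_a × H/3 = 230.9 × 3.067 = 708.1.
Resisting moment M_r = W × 3.03 = 722 × 3.03 = 2188.
FS_overturning = M_r/M_o = 2188/708.1 = 3.089.

3.09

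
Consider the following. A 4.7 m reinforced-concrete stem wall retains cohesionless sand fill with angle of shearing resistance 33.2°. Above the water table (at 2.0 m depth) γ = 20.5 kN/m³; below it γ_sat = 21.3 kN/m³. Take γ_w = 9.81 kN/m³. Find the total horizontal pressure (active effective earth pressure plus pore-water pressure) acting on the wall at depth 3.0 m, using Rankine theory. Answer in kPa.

25.2 kPa

K_a = (1 − sin φ)/(1 + sin φ) = 0.2924.
γ' = 21.3 − 9.81 = 11.49 kN/m³.
Effective vertical stress at 3.0 m: σ'_v = 20.5×2.0 + 11.49×1.00 = 52.49 kPa.
σ'_h = K_a σ'_v = 0.2924 × 52.49 = 15.35 kPa; u = γ_w × 1.00 = 9.810 kPa.
Total σ_h = 15.35 + 9.810 = 25.16 kPa.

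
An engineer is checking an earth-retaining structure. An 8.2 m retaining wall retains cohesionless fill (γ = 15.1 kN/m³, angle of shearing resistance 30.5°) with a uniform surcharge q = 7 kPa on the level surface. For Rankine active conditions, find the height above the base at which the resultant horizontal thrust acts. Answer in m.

K_a = 0.3267.
Triangular part P₁ = ½K_aγH² = 165.8 at H/3 = 2.733 m; rectangular part P₂ = K_a q H = 18.75 at H/2 = 4.100 m.
ȳ = (P₁·2.733 + P₂·4.100)/(P₁+P₂) = 2.872 m.

2.87 m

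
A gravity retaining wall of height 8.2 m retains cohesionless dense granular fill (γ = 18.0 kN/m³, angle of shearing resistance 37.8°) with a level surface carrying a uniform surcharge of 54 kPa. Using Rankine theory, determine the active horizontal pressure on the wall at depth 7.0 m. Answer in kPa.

43.2 kPa

K_a = (1 − sin φ)/(1 + sin φ) = 0.2400.
σ_v = γz + q = 18.0 × 7.0 + 54 = 180.0 kPa.
σ_h = K_a σ_v = 0.2400 × 180.0 = 43.20 kPa.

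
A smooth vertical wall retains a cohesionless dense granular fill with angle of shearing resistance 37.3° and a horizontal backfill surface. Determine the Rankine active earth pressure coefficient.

K_a = tan²(45° − φ/2) = tan²(26.35°) = 0.2453.

0.245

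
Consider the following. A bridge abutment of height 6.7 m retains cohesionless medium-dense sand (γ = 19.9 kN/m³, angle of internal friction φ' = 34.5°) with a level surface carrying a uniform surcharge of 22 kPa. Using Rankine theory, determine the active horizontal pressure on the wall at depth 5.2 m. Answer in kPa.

K_a = (1 − sin φ)/(1 + sin φ) = 0.2768.
σ_v = γz + q = 19.9 × 5.2 + 22 = 125.5 kPa.
σ_h = K_a σ_v = 0.2768 × 125.5 = 34.73 kPa.

34.7 kPa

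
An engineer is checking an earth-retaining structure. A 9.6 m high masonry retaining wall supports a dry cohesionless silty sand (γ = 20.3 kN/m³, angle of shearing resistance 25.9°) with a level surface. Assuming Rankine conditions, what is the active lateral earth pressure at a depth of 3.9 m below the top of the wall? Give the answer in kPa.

31.0 kPa

K_a = (1 − sin φ)/(1 + sin φ) = 0.3920.
σ_h = K_a γ z = 0.3920 × 20.3 × 3.9 = 31.03 kPa.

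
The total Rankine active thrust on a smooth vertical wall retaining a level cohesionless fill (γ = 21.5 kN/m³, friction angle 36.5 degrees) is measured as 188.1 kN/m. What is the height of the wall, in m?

8.30 m

K_a = 0.2541. P_a = ½ K_a γ H² ⇒ H = √(2P_a/(K_a γ)).
H = √(2×188.1/(0.2541×21.5)) = 8.299 m.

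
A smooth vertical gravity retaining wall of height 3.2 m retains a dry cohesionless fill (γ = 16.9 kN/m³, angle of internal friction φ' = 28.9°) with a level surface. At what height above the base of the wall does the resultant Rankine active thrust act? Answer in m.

K_a = 0.3484.
The pressure distribution is triangular, so the resultant acts at H/3 above the base = 3.2/3 = 1.067 m.

1.07 m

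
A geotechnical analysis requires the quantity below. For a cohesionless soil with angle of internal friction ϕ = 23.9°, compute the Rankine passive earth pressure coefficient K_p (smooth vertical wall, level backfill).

2.36

K_p = (1 + sin φ)/(1 − sin φ) = tan²(45° + 23.9°/2) = 2.362.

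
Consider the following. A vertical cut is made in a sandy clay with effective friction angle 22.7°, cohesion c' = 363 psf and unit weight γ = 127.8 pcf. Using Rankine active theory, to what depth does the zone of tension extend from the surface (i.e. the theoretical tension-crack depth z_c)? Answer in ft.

8.53 ft

K_a = tan²(45° − 22.7°/2) = 0.4431; √K_a = 0.6657.
The active pressure is zero where K_a γ z = 2c√K_a, so z_c = 2c/(γ√K_a) = 2×363/(127.8×0.6657) = 8.534 ft.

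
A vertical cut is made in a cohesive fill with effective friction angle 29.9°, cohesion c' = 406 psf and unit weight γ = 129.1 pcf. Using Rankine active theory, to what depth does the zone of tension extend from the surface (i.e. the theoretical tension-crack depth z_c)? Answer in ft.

K_a = tan²(45° − 29.9°/2) = 0.3347; √K_a = 0.5785.
The active pressure is zero where K_a γ z = 2c√K_a, so z_c = 2c/(γ√K_a) = 2×406/(129.1×0.5785) = 10.87 ft.

10.9 ft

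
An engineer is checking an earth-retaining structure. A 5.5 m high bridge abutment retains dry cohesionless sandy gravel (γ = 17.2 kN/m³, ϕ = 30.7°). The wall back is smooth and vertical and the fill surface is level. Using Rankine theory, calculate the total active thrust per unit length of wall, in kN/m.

84.3 kN/m

K_a = tan²(45° − φ/2) = 0.3240.
P_a = ½ K_a γ H² = 0.5 × 0.3240 × 17.2 × 5.5² = 84.30 kN/m.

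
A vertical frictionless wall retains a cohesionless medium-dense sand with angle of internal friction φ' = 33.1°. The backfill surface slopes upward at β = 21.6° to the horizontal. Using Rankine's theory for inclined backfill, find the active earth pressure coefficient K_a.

K_a = cos β · (cos β − √(cos²β − cos²φ)) / (cos β + √(cos²β − cos²φ)).
cos β = 0.9298, cos φ = 0.8377, √(cos²β − cos²φ) = 0.4034.
K_a = 0.9298 × (0.9298 − 0.4034)/(0.9298 + 0.4034) = 0.3671.

0.367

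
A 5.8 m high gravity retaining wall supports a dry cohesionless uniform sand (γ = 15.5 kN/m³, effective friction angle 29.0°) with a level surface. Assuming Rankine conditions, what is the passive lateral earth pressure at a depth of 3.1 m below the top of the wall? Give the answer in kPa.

K_p = (1 + sin φ)/(1 − sin φ) = 2.882.
σ_h = K_p γ z = 2.882 × 15.5 × 3.1 = 138.5 kPa.

138 kPa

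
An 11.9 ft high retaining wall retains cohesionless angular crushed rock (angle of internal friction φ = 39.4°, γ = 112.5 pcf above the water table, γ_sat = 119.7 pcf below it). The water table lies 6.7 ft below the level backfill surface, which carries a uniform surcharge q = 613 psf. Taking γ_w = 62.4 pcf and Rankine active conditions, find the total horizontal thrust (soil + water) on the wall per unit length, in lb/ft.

4090 lb/ft

K_a = tan²(45° − φ/2) = 0.2234.
γ' = 119.7 − 62.4 = 57.30 pcf. h₂ = H − d_w = 5.2 ft.
σ'_h: at surface K_a·q = 137.0; at WT K_a(q+γd_w) = 305.4; at base K_a(q+γd_w+γ'h₂) = 372.0 psf.
P₁ = ½(137.0+305.4)×6.7 = 1482; P₂ = ½(305.4+372.0)×5.2 = 1761; P_w = ½γ_w h₂² = 843.6.
Total = 1482+1761+843.6 = 4087 lb/ft.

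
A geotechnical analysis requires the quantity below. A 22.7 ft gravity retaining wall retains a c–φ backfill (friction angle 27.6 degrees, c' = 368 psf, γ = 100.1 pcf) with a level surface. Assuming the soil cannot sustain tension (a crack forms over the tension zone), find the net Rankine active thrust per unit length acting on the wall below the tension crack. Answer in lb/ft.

K_a = 0.3668; √K_a = 0.6056.
Tension-crack depth z_c = 2c/(γ√K_a) = 2×368/(100.1×0.6056) = 12.14 ft.
σ_a at base = K_a γ H − 2c√K_a = 0.3668×100.1×22.7 − 2×368×0.6056 = 387.7 psf.
P_a = ½ × 387.7 × (H − z_c) = 0.5×387.7×10.56 = 2047 lb/ft.

2050 lb/ft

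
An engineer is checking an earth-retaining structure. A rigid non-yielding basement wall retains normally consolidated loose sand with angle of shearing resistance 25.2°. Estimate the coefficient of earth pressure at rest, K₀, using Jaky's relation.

K₀ = 1 − sin φ' = 1 − sin 25.2° = 0.5742.

0.574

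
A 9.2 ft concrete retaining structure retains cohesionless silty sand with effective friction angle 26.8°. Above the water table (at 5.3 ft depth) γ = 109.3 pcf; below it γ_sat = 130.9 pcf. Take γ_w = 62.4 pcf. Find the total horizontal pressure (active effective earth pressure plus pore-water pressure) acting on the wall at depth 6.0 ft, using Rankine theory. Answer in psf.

K_a = (1 − sin φ)/(1 + sin φ) = 0.3785.
γ' = 130.9 − 62.4 = 68.50 pcf.
Effective vertical stress at 6.0 ft: σ'_v = 109.3×5.3 + 68.50×0.700 = 627.2 psf.
σ'_h = K_a σ'_v = 0.3785 × 627.2 = 237.4 psf; u = γ_w × 0.700 = 43.68 psf.
Total σ_h = 237.4 + 43.68 = 281.1 psf.

281 psf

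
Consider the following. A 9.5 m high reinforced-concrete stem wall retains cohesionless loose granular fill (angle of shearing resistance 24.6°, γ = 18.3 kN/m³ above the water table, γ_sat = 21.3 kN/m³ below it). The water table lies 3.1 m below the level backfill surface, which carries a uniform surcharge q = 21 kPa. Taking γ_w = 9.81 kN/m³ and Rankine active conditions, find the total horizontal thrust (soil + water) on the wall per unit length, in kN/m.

566 kN/m

K_a = tan²(45° − φ/2) = 0.4121.
γ' = 21.3 − 9.81 = 11.49 kN/m³. h₂ = H − d_w = 6.4 m.
σ'_h: at surface K_a·q = 8.655; at WT K_a(q+γd_w) = 32.04; at base K_a(q+γd_w+γ'h₂) = 62.34 kPa.
P₁ = ½(8.655+32.04)×3.1 = 63.07; P₂ = ½(32.04+62.34)×6.4 = 302.0; P_w = ½γ_w h₂² = 200.9.
Total = 63.07+302.0+200.9 = 566.0 kN/m.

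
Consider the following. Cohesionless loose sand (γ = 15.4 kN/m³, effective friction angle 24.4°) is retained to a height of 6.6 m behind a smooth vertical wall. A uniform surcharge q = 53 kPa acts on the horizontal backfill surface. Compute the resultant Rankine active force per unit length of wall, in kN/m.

285 kN/m

K_a = tan²(45° − φ/2) = 0.4153.
Soil triangle: ½ K_a γ H² = 0.5×0.4153×15.4×6.6² = 139.3 kN/m.
Surcharge rectangle: K_a q H = 0.4153×53×6.6 = 145.3 kN/m.
Total = 139.3 + 145.3 = 284.6 kN/m.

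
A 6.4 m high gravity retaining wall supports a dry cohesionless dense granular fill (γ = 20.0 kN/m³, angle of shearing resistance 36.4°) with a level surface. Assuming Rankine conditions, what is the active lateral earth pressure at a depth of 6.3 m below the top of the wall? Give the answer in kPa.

32.2 kPa

K_a = (1 − sin φ)/(1 + sin φ) = 0.2552.
σ_h = K_a γ z = 0.2552 × 20.0 × 6.3 = 32.15 kPa.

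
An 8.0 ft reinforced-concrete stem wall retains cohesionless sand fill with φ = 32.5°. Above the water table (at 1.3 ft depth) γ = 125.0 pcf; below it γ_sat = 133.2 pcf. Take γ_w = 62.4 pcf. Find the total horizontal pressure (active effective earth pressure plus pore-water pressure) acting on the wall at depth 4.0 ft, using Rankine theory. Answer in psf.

275 psf

K_a = (1 − sin φ)/(1 + sin φ) = 0.3010.
γ' = 133.2 − 62.4 = 70.80 pcf.
Effective vertical stress at 4.0 ft: σ'_v = 125.0×1.3 + 70.80×2.70 = 353.7 psf.
σ'_h = K_a σ'_v = 0.3010 × 353.7 = 106.4 psf; u = γ_w × 2.70 = 168.5 psf.
Total σ_h = 106.4 + 168.5 = 274.9 psf.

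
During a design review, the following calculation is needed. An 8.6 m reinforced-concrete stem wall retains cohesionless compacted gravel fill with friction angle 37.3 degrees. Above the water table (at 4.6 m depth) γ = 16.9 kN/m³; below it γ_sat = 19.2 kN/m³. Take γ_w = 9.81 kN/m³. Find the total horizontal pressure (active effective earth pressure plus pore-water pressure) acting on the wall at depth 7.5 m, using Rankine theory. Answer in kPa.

54.2 kPa

K_a = (1 − sin φ)/(1 + sin φ) = 0.2453.
γ' = 19.2 − 9.81 = 9.390 kN/m³.
Effective vertical stress at 7.5 m: σ'_v = 16.9×4.6 + 9.390×2.90 = 105.0 kPa.
σ'_h = K_a σ'_v = 0.2453 × 105.0 = 25.75 kPa; u = γ_w × 2.90 = 28.45 kPa.
Total σ_h = 25.75 + 28.45 = 54.20 kPa.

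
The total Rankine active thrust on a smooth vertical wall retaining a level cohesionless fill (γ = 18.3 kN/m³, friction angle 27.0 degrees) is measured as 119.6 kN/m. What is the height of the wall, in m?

5.90 m

K_a = 0.3755. P_a = ½ K_a γ H² ⇒ H = √(2P_a/(K_a γ)).
H = √(2×119.6/(0.3755×18.3)) = 5.900 m.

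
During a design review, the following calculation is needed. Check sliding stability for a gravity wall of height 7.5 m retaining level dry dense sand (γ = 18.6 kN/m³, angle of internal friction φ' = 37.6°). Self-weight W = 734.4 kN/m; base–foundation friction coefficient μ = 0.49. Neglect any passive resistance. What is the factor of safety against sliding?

2.84

K_a = tan²(45° − 37.6°/2) = 0.2421.
P_a = ½K_aγH² = 0.5×0.2421×18.6×7.5² = 126.7 kN/m, acting at H/3 = 2.500 m above the base.
FS_sliding = μW / P_a = 0.49×734.4 / 126.7 = 2.841.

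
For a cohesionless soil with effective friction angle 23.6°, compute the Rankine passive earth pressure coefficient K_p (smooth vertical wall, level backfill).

2.34

K_p = (1 + sin φ)/(1 − sin φ) = tan²(45° + 23.6°/2) = 2.335.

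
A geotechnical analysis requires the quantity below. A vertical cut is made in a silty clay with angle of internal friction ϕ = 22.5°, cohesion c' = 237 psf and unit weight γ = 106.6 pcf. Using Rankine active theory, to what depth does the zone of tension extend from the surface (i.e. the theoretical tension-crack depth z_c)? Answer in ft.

6.65 ft

K_a = tan²(45° − 22.5°/2) = 0.4465; √K_a = 0.6682.
The active pressure is zero where K_a γ z = 2c√K_a, so z_c = 2c/(γ√K_a) = 2×237/(106.6×0.6682) = 6.655 ft.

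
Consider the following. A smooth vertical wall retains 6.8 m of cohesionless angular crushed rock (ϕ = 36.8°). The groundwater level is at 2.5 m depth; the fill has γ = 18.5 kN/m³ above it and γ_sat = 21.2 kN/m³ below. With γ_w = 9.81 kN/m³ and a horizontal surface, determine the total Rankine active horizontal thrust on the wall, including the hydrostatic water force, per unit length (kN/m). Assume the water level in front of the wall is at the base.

181 kN/m

K_a = tan²(45° − φ/2) = 0.2508.
γ' = 21.2 − 9.81 = 11.39 kN/m³. Depth below WT = 4.3 m.
σ'_h at WT = K_a γ d_w = 11.60 kPa; at base = 11.60 + K_a γ' × 4.3 = 23.88 kPa.
P₁ (0–2.5 m) = ½×11.60×2.5 = 14.50. P₂ (2.5–6.8 m) = ½(11.60+23.88)×4.3 = 76.28.
P_w = ½ γ_w h₂² = 0.5×9.81×4.3² = 90.69. Total = 14.50+76.28+90.69 = 181.5 kN/m.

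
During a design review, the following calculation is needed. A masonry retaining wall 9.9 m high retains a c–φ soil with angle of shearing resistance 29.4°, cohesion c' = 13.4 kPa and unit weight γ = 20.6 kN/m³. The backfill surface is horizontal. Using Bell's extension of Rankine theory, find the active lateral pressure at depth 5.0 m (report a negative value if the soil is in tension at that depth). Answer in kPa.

19.5 kPa

K_a = (1 − sin φ)/(1 + sin φ) = 0.3415.
σ_a = K_a γ z − 2c√K_a = 0.3415×20.6×5.0 − 2×13.4×0.5844 = 19.51 kPa.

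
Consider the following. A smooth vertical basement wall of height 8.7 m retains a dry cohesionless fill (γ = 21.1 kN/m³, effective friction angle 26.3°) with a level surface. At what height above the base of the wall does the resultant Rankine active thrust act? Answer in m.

2.90 m

K_a = 0.3859.
The pressure distribution is triangular, so the resultant acts at H/3 above the base = 8.7/3 = 2.900 m.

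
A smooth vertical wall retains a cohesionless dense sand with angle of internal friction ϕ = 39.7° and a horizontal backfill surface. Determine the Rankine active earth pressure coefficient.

K_a = tan²(45° − φ/2) = tan²(25.15°) = 0.2204.

0.220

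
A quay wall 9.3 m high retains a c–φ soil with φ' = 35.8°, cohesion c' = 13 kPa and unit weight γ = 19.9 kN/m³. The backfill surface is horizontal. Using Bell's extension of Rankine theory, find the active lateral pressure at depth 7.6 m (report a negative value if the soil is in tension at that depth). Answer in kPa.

K_a = (1 − sin φ)/(1 + sin φ) = 0.2619.
σ_a = K_a γ z − 2c√K_a = 0.2619×19.9×7.6 − 2×13×0.5117 = 26.30 kPa.

26.3 kPa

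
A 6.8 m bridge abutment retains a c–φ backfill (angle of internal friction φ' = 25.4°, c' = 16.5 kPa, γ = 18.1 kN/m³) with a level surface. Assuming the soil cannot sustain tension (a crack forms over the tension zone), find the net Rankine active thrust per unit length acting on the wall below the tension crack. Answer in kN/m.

K_a = 0.3996; √K_a = 0.6322.
Tension-crack depth z_c = 2c/(γ√K_a) = 2×16.5/(18.1×0.6322) = 2.884 m.
σ_a at base = K_a γ H − 2c√K_a = 0.3996×18.1×6.8 − 2×16.5×0.6322 = 28.33 kPa.
P_a = ½ × 28.33 × (H − z_c) = 0.5×28.33×3.916 = 55.46 kN/m.

55.5 kN/m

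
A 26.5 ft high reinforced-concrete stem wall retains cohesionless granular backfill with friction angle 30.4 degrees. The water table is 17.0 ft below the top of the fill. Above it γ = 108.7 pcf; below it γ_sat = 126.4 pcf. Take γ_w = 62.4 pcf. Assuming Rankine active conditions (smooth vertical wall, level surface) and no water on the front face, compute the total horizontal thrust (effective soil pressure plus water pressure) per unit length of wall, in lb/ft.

14700 lb/ft

K_a = tan²(45° − φ/2) = 0.3280.
γ' = 126.4 − 62.4 = 64.00 pcf. Depth below WT = 9.5 ft.
σ'_h at WT = K_a γ d_w = 606.1 psf; at base = 606.1 + K_a γ' × 9.5 = 805.5 psf.
P₁ (0–17.0 ft) = ½×606.1×17.0 = 5152. P₂ (17.0–26.5 ft) = ½(606.1+805.5)×9.5 = 6705.
P_w = ½ γ_w h₂² = 0.5×62.4×9.5² = 2816. Total = 5152+6705+2816 = 14670 lb/ft.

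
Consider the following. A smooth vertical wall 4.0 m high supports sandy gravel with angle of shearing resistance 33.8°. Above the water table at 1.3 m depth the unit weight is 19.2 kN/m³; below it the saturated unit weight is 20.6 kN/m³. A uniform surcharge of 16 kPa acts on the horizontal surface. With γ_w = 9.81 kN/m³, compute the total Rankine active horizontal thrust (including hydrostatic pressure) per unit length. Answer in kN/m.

K_a = tan²(45° − φ/2) = 0.2851.
γ' = 20.6 − 9.81 = 10.79 kN/m³. h₂ = H − d_w = 2.7 m.
σ'_h: at surface K_a·q = 4.562; at WT K_a(q+γd_w) = 11.68; at base K_a(q+γd_w+γ'h₂) = 19.98 kPa.
P₁ = ½(4.562+11.68)×1.3 = 10.56; P₂ = ½(11.68+19.98)×2.7 = 42.74; P_w = ½γ_w h₂² = 35.76.
Total = 10.56+42.74+35.76 = 89.06 kN/m.

89.1 kN/m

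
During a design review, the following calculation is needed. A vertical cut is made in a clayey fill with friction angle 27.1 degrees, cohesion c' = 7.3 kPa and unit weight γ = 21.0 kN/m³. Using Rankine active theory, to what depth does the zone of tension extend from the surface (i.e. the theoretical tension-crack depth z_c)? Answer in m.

K_a = tan²(45° − 27.1°/2) = 0.3741; √K_a = 0.6116.
The active pressure is zero where K_a γ z = 2c√K_a, so z_c = 2c/(γ√K_a) = 2×7.3/(21.0×0.6116) = 1.137 m.

1.14 m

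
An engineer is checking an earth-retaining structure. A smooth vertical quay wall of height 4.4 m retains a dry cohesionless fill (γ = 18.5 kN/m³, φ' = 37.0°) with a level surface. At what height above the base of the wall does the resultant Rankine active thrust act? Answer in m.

K_a = 0.2486.
The pressure distribution is triangular, so the resultant acts at H/3 above the base = 4.4/3 = 1.467 m.

1.47 m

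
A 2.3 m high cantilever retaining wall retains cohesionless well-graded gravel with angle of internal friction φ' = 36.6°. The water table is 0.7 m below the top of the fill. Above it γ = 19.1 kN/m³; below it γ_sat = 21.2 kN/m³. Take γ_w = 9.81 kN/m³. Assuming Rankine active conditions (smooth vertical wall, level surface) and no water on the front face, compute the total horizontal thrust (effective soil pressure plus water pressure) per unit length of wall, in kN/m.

22.8 kN/m

K_a = tan²(45° − φ/2) = 0.2530.
γ' = 21.2 − 9.81 = 11.39 kN/m³. Depth below WT = 1.6 m.
σ'_h at WT = K_a γ d_w = 3.382 kPa; at base = 3.382 + K_a γ' × 1.6 = 7.992 kPa.
P₁ (0–0.7 m) = ½×3.382×0.7 = 1.184. P₂ (0.7–2.3 m) = ½(3.382+7.992)×1.6 = 9.099.
P_w = ½ γ_w h₂² = 0.5×9.81×1.6² = 12.56. Total = 1.184+9.099+12.56 = 22.84 kN/m.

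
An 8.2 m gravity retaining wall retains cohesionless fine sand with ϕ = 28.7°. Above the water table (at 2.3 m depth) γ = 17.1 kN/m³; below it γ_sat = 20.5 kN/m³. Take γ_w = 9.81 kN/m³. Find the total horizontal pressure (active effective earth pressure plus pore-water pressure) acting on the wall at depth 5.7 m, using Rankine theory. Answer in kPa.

59.9 kPa

K_a = (1 − sin φ)/(1 + sin φ) = 0.3511.
γ' = 20.5 − 9.81 = 10.69 kN/m³.
Effective vertical stress at 5.7 m: σ'_v = 17.1×2.3 + 10.69×3.40 = 75.68 kPa.
σ'_h = K_a σ'_v = 0.3511 × 75.68 = 26.57 kPa; u = γ_w × 3.40 = 33.35 kPa.
Total σ_h = 26.57 + 33.35 = 59.93 kPa.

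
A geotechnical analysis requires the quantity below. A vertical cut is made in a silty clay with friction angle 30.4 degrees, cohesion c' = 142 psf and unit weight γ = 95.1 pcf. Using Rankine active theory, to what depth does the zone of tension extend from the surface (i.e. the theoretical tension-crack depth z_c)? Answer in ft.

K_a = tan²(45° − 30.4°/2) = 0.3280; √K_a = 0.5727.
The active pressure is zero where K_a γ z = 2c√K_a, so z_c = 2c/(γ√K_a) = 2×142/(95.1×0.5727) = 5.214 ft.

5.21 ft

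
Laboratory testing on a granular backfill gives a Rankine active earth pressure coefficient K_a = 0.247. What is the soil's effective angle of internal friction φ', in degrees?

37.1°

K_a = tan²(45° − φ/2) ⇒ 45° − φ/2 = arctan(√0.247) = 26.43°.
φ = 2(45° − 26.43°) = 37.15°.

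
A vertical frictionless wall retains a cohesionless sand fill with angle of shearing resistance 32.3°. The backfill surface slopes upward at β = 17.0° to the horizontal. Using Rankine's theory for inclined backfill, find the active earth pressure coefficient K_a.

K_a = cos β · (cos β − √(cos²β − cos²φ)) / (cos β + √(cos²β − cos²φ)).
cos β = 0.9563, cos φ = 0.8453, √(cos²β − cos²φ) = 0.4473.
K_a = 0.9563 × (0.9563 − 0.4473)/(0.9563 + 0.4473) = 0.3468.

0.347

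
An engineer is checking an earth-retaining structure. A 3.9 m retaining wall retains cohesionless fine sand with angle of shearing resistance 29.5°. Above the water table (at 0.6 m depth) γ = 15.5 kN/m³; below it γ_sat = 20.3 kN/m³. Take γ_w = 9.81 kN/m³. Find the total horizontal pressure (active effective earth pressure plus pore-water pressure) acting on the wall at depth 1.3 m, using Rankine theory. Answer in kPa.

K_a = (1 − sin φ)/(1 + sin φ) = 0.3401.
γ' = 20.3 − 9.81 = 10.49 kN/m³.
Effective vertical stress at 1.3 m: σ'_v = 15.5×0.6 + 10.49×0.700 = 16.64 kPa.
σ'_h = K_a σ'_v = 0.3401 × 16.64 = 5.660 kPa; u = γ_w × 0.700 = 6.867 kPa.
Total σ_h = 5.660 + 6.867 = 12.53 kPa.

12.5 kPa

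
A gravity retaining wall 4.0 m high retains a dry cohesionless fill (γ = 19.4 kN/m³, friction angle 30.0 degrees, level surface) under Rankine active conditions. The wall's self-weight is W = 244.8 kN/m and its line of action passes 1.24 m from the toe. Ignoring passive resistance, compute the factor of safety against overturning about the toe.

K_a = tan²(45° − 30.0°/2) = 0.3333.
P_a = ½K_aγH² = 0.5×0.3333×19.4×4.0² = 51.73 kN/m, acting at H/3 = 1.333 m above the base.
Overturning moment M_o = P_a × H/3 = 51.73 × 1.333 = 68.98.
Resisting moment M_r = W × 1.24 = 244.8 × 1.24 = 303.6.
FS_overturning = M_r/M_o = 303.6/68.98 = 4.401.

4.40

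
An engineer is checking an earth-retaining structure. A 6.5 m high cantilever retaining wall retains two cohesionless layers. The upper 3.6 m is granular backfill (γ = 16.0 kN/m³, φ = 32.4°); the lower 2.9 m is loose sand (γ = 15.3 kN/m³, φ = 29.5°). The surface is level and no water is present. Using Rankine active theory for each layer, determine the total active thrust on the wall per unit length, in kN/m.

K_a1 = tan²(45°−32.4°/2) = 0.3022; K_a2 = tan²(45°−29.5°/2) = 0.3401.
Layer 1: σ at base = K_a1 γ₁ h₁ = 17.41 kPa; P₁ = ½×17.41×3.6 = 31.34.
Layer 2: σ_v at top = γ₁h₁ = 57.60; σ_h top = K_a2×57.60 = 19.59; σ_h base = K_a2×(57.60+15.3×2.9) = 34.68.
P₂ = ½(19.59+34.68)×2.9 = 78.69. Total P_a = 31.34+78.69 = 110.0 kN/m.

110 kN/m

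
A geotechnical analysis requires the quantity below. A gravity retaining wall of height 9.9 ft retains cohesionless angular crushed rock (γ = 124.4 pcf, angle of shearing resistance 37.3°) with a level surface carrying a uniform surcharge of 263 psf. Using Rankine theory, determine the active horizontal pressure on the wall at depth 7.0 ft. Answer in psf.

278 psf

K_a = (1 − sin φ)/(1 + sin φ) = 0.2453.
σ_v = γz + q = 124.4 × 7.0 + 263 = 1134 psf.
σ_h = K_a σ_v = 0.2453 × 1134 = 278.2 psf.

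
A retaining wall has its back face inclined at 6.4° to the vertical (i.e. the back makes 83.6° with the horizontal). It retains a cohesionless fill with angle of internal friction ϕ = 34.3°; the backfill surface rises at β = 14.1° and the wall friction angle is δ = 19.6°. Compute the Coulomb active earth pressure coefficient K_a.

K_a = sin²(α+φ) / [sin²α · sin(α−δ) · (1 + √{sin(φ+δ)sin(φ−β) / (sin(α−δ)sin(α+β))})²].
With α = 83.6°, φ = 34.3°, δ = 19.6°, β = 14.1°: K_a = 0.3617.

0.362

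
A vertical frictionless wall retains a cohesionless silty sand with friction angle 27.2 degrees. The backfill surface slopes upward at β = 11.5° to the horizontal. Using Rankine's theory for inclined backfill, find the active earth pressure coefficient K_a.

K_a = cos β · (cos β − √(cos²β − cos²φ)) / (cos β + √(cos²β − cos²φ)).
cos β = 0.9799, cos φ = 0.8894, √(cos²β − cos²φ) = 0.4113.
K_a = 0.9799 × (0.9799 − 0.4113)/(0.9799 + 0.4113) = 0.4005.

0.400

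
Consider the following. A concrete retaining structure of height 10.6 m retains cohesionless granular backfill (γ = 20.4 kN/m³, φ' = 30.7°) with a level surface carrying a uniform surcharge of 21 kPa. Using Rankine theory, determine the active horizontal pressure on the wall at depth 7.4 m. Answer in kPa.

K_a = (1 − sin φ)/(1 + sin φ) = 0.3240.
σ_v = γz + q = 20.4 × 7.4 + 21 = 172.0 kPa.
σ_h = K_a σ_v = 0.3240 × 172.0 = 55.72 kPa.

55.7 kPa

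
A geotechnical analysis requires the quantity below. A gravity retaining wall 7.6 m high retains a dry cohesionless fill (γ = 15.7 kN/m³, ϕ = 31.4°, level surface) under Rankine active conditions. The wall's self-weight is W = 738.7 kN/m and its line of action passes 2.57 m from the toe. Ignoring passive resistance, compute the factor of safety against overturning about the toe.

5.25

K_a = tan²(45° − 31.4°/2) = 0.3149.
P_a = ½K_aγH² = 0.5×0.3149×15.7×7.6² = 142.8 kN/m, acting at H/3 = 2.533 m above the base.
Overturning moment M_o = P_a × H/3 = 142.8 × 2.533 = 361.7.
Resisting moment M_r = W × 2.57 = 738.7 × 2.57 = 1898.
FS_overturning = M_r/M_o = 1898/361.7 = 5.248.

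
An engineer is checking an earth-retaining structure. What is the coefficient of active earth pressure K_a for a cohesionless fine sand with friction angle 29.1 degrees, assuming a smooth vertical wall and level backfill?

K_a = tan²(45° − φ/2) = tan²(30.45°) = 0.3456.

0.346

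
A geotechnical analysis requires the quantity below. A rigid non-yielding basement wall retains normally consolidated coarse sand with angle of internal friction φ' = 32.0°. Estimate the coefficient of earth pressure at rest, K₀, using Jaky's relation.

K₀ = 1 − sin φ' = 1 − sin 32.0° = 0.4701.

0.470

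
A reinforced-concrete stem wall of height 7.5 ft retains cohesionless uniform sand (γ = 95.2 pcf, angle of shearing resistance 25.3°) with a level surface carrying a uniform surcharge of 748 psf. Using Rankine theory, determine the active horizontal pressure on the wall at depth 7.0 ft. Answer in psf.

567 psf

K_a = (1 − sin φ)/(1 + sin φ) = 0.4012.
σ_v = γz + q = 95.2 × 7.0 + 748 = 1414 psf.
σ_h = K_a σ_v = 0.4012 × 1414 = 567.4 psf.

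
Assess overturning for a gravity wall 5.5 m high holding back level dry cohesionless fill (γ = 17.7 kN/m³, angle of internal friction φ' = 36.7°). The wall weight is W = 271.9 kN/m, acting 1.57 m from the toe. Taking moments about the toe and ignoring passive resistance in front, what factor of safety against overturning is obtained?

K_a = tan²(45° − 36.7°/2) = 0.2519.
P_a = ½K_aγH² = 0.5×0.2519×17.7×5.5² = 67.43 kN/m, acting at H/3 = 1.833 m above the base.
Overturning moment M_o = P_a × H/3 = 67.43 × 1.833 = 123.6.
Resisting moment M_r = W × 1.57 = 271.9 × 1.57 = 426.9.
FS_overturning = M_r/M_o = 426.9/123.6 = 3.453.

3.45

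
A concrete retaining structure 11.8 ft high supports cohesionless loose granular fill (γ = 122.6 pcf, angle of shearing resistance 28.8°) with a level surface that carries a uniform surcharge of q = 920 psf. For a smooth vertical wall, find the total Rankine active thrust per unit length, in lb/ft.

K_a = tan²(45° − φ/2) = 0.3498.
Soil triangle: ½ K_a γ H² = 0.5×0.3498×122.6×11.8² = 2985 lb/ft.
Surcharge rectangle: K_a q H = 0.3498×920×11.8 = 3797 lb/ft.
Total = 2985 + 3797 = 6782 lb/ft.

6780 lb/ft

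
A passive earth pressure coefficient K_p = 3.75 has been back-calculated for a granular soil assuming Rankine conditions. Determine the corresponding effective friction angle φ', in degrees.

K_p = (1+sin φ)/(1−sin φ) ⇒ sin φ = (K_p − 1)/(K_p + 1) = 0.5789.
φ = arcsin(0.5789) = 35.38°.

35.4°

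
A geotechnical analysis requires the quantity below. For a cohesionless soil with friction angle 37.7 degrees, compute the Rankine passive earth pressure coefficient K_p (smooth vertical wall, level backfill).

K_p = (1 + sin φ)/(1 − sin φ) = tan²(45° + 37.7°/2) = 4.148.

4.15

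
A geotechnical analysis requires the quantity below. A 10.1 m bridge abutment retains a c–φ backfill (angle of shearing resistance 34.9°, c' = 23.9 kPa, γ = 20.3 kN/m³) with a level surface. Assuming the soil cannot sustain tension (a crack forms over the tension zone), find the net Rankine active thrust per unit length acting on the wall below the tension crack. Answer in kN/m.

K_a = 0.2721; √K_a = 0.5217.
Tension-crack depth z_c = 2c/(γ√K_a) = 2×23.9/(20.3×0.5217) = 4.514 m.
σ_a at base = K_a γ H − 2c√K_a = 0.2721×20.3×10.1 − 2×23.9×0.5217 = 30.86 kPa.
P_a = ½ × 30.86 × (H − z_c) = 0.5×30.86×5.586 = 86.20 kN/m.

86.2 kN/m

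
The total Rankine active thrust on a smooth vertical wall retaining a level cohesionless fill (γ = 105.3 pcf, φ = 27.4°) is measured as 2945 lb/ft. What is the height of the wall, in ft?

12.3 ft

K_a = 0.3697. P_a = ½ K_a γ H² ⇒ H = √(2P_a/(K_a γ)).
H = √(2×2945/(0.3697×105.3)) = 12.30 ft.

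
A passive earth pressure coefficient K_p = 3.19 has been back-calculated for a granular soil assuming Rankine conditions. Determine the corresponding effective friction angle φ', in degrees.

K_p = (1+sin φ)/(1−sin φ) ⇒ sin φ = (K_p − 1)/(K_p + 1) = 0.5227.
φ = arcsin(0.5227) = 31.51°.

31.5°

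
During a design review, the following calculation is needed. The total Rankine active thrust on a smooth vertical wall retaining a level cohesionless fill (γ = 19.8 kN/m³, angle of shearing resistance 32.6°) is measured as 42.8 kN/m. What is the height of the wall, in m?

K_a = 0.2997. P_a = ½ K_a γ H² ⇒ H = √(2P_a/(K_a γ)).
H = √(2×42.8/(0.2997×19.8)) = 3.798 m.

3.80 m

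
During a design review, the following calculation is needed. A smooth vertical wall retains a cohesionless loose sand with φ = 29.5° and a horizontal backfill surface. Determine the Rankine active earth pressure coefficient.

0.340

K_a = tan²(45° − φ/2) = tan²(30.25°) = 0.3401.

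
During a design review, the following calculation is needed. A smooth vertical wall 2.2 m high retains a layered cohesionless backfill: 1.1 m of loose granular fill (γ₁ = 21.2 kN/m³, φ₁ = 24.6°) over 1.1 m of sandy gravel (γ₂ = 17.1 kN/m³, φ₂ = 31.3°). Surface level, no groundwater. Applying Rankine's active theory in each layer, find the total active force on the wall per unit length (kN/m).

16.7 kN/m

K_a1 = tan²(45°−24.6°/2) = 0.4121; K_a2 = tan²(45°−31.3°/2) = 0.3162.
Layer 1: σ at base = K_a1 γ₁ h₁ = 9.611 kPa; P₁ = ½×9.611×1.1 = 5.286.
Layer 2: σ_v at top = γ₁h₁ = 23.32; σ_h top = K_a2×23.32 = 7.374; σ_h base = K_a2×(23.32+17.1×1.1) = 13.32.
P₂ = ½(7.374+13.32)×1.1 = 11.38. Total P_a = 5.286+11.38 = 16.67 kN/m.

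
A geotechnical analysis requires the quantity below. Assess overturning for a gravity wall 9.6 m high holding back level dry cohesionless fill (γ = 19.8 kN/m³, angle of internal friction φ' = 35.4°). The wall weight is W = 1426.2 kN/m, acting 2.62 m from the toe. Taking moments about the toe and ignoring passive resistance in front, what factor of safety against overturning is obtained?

K_a = tan²(45° − 35.4°/2) = 0.2664.
P_a = ½K_aγH² = 0.5×0.2664×19.8×9.6² = 243.1 kN/m, acting at H/3 = 3.200 m above the base.
Overturning moment M_o = P_a × H/3 = 243.1 × 3.200 = 777.8.
Resisting moment M_r = W × 2.62 = 1426.2 × 2.62 = 3737.
FS_overturning = M_r/M_o = 3737/777.8 = 4.804.

4.80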